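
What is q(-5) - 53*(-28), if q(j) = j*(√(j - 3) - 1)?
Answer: 1489 - 10*I*√2 ≈ 1489.0 - 14.142*I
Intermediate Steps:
q(j) = j*(-1 + √(-3 + j)) (q(j) = j*(√(-3 + j) - 1) = j*(-1 + √(-3 + j)))
q(-5) - 53*(-28) = -5*(-1 + √(-3 - 5)) - 53*(-28) = -5*(-1 + √(-8)) + 1484 = -5*(-1 + 2*I*√2) + 1484 = (5 - 10*I*√2) + 1484 = 1489 - 10*I*√2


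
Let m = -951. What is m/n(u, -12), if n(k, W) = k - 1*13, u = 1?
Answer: 317/4 ≈ 79.250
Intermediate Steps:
n(k, W) = -13 + k (n(k, W) = k - 13 = -13 + k)
m/n(u, -12) = -951/(-13 + 1) = -951/(-12) = -951*(-1/12) = 317/4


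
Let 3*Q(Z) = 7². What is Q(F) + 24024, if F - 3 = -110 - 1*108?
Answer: 72121/3 ≈ 24040.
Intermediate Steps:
F = -215 (F = 3 + (-110 - 1*108) = 3 + (-110 - 108) = 3 - 218 = -215)
Q(Z) = 49/3 (Q(Z) = (⅓)*7² = (⅓)*49 = 49/3)
Q(F) + 24024 = 49/3 + 24024 = 72121/3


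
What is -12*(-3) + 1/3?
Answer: 109/3 ≈ 36.333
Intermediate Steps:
-12*(-3) + 1/3 = 36 + ⅓ = 109/3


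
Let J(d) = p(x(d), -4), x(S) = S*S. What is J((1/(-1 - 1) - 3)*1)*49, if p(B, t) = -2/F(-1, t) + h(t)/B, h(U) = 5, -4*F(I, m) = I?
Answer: -372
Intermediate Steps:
F(I, m) = -I/4
x(S) = S²
p(B, t) = -8 + 5/B (p(B, t) = -2/((-¼*(-1))) + 5/B = -2/¼ + 5/B = -2*4 + 5/B = -8 + 5/B)
J(d) = -8 + 5/d² (J(d) = -8 + 5/(d²) = -8 + 5/d²)
J((1/(-1 - 1) - 3)*1)*49 = (-8 + 5/((1/(-1 - 1) - 3)*1)²)*49 = (-8 + 5/((1/(-2) - 3)*1)²)*49 = (-8 + 5/((-½ - 3)*1)²)*49 = (-8 + 5/(-7/2*1)²)*49 = (-8 + 5/(-7/2)²)*49 = (-8 + 5*(4/49))*49 = (-8 + 20/49)*49 = -372/49*49 = -372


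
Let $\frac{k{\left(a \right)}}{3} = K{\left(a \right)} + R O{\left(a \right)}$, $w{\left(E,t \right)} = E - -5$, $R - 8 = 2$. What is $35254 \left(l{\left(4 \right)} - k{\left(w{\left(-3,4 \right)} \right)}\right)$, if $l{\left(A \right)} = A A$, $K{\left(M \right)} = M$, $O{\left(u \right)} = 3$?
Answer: $-2820320$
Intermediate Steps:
$R = 10$ ($R = 8 + 2 = 10$)
$w{\left(E,t \right)} = 5 + E$ ($w{\left(E,t \right)} = E + 5 = 5 + E$)
$l{\left(A \right)} = A^{2}$
$k{\left(a \right)} = 90 + 3 a$ ($k{\left(a \right)} = 3 \left(a + 10 \cdot 3\right) = 3 \left(a + 30\right) = 3 \left(30 + a\right) = 90 + 3 a$)
$35254 \left(l{\left(4 \right)} - k{\left(w{\left(-3,4 \right)} \right)}\right) = 35254 \left(4^{2} - \left(90 + 3 \left(5 - 3\right)\right)\right) = 35254 \left(16 - \left(90 + 3 \cdot 2\right)\right) = 35254 \left(16 - \left(90 + 6\right)\right) = 35254 \left(16 - 96\right) = 35254 \left(-80\right) = -2820320$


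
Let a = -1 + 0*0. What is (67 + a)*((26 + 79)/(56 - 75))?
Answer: -6930/19 ≈ -364.74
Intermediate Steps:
a = -1 (a = -1 + 0 = -1)
(67 + a)*((26 + 79)/(56 - 75)) = (67 - 1)*((26 + 79)/(56 - 75)) = 66*(105/(-19)) = 66*(105*(-1/19)) = 66*(-105/19) = -6930/19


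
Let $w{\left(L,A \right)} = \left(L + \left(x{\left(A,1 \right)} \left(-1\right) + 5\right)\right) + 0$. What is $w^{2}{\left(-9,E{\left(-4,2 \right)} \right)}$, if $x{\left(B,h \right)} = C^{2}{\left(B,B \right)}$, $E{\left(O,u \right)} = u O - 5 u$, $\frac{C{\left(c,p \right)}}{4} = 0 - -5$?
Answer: $163216$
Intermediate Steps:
$C{\left(c,p \right)} = 20$ ($C{\left(c,p \right)} = 4 \left(0 - -5\right) = 4 \left(0 + 5\right) = 4 \cdot 5 = 20$)
$E{\left(O,u \right)} = - 5 u + O u$ ($E{\left(O,u \right)} = O u - 5 u = - 5 u + O u$)
$x{\left(B,h \right)} = 400$ ($x{\left(B,h \right)} = 20^{2} = 400$)
$w{\left(L,A \right)} = -395 + L$ ($w{\left(L,A \right)} = \left(L + \left(400 \left(-1\right) + 5\right)\right) + 0 = \left(L + \left(-400 + 5\right)\right) + 0 = \left(L - 395\right) + 0 = \left(-395 + L\right) + 0 = -395 + L$)
$w^{2}{\left(-9,E{\left(-4,2 \right)} \right)} = \left(-395 - 9\right)^{2} = \left(-404\right)^{2} = 163216$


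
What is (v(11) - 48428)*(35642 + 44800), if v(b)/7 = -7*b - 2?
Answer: -3940129602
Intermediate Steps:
v(b) = -14 - 49*b (v(b) = 7*(-7*b - 2) = 7*(-2 - 7*b) = -14 - 49*b)
(v(11) - 48428)*(35642 + 44800) = ((-14 - 49*11) - 48428)*(35642 + 44800) = ((-14 - 539) - 48428)*80442 = (-553 - 48428)*80442 = -48981*80442 = -3940129602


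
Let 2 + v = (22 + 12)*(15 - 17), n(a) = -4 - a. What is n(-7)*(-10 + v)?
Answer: -240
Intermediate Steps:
v = -70 (v = -2 + (22 + 12)*(15 - 17) = -2 + 34*(-2) = -2 - 68 = -70)
n(-7)*(-10 + v) = (-4 - 1*(-7))*(-10 - 70) = (-4 + 7)*(-80) = 3*(-80) = -240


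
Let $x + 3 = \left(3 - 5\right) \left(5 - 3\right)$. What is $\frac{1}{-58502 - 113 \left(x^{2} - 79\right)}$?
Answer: $- \frac{1}{55112} \approx -1.8145 \cdot 10^{-5}$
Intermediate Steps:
$x = -7$ ($x = -3 + \left(3 - 5\right) \left(5 - 3\right) = -3 - 4 = -7$)
$\frac{1}{-58502 - 113 \left(x^{2} - 79\right)} = \frac{1}{-58502 - 113 \left(\left(-7\right)^{2} - 79\right)} = \frac{1}{-58502 - 113 \left(49 - 79\right)} = \frac{1}{-58502 - -3390} = \frac{1}{-58502 + 3390} = \frac{1}{-55112} = - \frac{1}{55112}$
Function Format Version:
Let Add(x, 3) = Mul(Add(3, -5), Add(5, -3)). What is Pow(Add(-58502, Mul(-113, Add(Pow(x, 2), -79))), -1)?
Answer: Rational(-1, 55112) ≈ -1.8145e-5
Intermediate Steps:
x = -7 (x = Add(-3, Mul(Add(3, -5), Add(5, -3))) = Add(-3, Mul(-2, 2)) = Add(-3, -4) = -7)
Pow(Add(-58502, Mul(-113, Add(Pow(x, 2), -79))), -1) = Pow(Add(-58502, Mul(-113, Add(Pow(-7, 2), -79))), -1) = Pow(Add(-58502, Mul(-113, Add(49, -79))), -1) = Pow(Add(-58502, Mul(-113, -30)), -1) = Pow(Add(-58502, 3390), -1) = Pow(-55112, -1) = Rational(-1, 55112)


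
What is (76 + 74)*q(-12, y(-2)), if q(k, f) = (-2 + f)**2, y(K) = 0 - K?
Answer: 0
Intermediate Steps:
y(K) = -K
(76 + 74)*q(-12, y(-2)) = (76 + 74)*(-2 - 1*(-2))**2 = 150*(-2 + 2)**2 = 150*0**2 = 150*0 = 0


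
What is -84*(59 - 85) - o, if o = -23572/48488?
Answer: 26480341/12122 ≈ 2184.5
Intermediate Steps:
o = -5893/12122 (o = -23572*1/48488 = -5893/12122 ≈ -0.48614)
-84*(59 - 85) - o = -84*(59 - 85) - 1*(-5893/12122) = -84*(-26) + 5893/12122 = 2184 + 5893/12122 = 26480341/12122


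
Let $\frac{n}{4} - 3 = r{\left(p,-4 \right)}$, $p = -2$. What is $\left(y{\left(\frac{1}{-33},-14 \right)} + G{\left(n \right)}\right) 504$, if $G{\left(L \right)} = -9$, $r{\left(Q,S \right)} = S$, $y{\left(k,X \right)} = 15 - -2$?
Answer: $4032$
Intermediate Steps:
$y{\left(k,X \right)} = 17$ ($y{\left(k,X \right)} = 15 + 2 = 17$)
$n = -4$ ($n = 12 + 4 \left(-4\right) = 12 - 16 = -4$)
$\left(y{\left(\frac{1}{-33},-14 \right)} + G{\left(n \right)}\right) 504 = \left(17 - 9\right) 504 = 8 \cdot 504 = 4032$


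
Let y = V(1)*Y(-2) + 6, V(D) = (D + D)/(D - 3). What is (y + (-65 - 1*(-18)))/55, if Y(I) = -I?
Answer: -43/55 ≈ -0.78182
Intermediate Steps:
V(D) = 2*D/(-3 + D) (V(D) = (2*D)/(-3 + D) = 2*D/(-3 + D))
y = 4 (y = (2*1/(-3 + 1))*(-1*(-2)) + 6 = (2*1/(-2))*2 + 6 = (2*1*(-1/2))*2 + 6 = -1*2 + 6 = -2 + 6 = 4)
(y + (-65 - 1*(-18)))/55 = (4 + (-65 - 1*(-18)))/55 = (4 + (-65 + 18))*(1/55) = (4 - 47)*(1/55) = -43*1/55 = -43/55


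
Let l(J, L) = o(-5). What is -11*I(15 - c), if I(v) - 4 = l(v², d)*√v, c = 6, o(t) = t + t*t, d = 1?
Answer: -704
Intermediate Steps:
o(t) = t + t²
l(J, L) = 20 (l(J, L) = -5*(1 - 5) = -5*(-4) = 20)
I(v) = 4 + 20*√v
-11*I(15 - c) = -11*(4 + 20*√(15 - 1*6)) = -11*(4 + 20*√(15 - 6)) = -11*(4 + 20*√9) = -11*(4 + 20*3) = -11*(4 + 60) = -11*64 = -704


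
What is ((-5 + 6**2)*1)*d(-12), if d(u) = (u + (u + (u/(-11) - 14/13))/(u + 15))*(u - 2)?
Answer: 2978108/429 ≈ 6942.0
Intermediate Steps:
d(u) = (-2 + u)*(u + (-14/13 + 10*u/11)/(15 + u)) (d(u) = (u + (u + (u*(-1/11) - 14*1/13))/(15 + u))*(-2 + u) = (u + (u + (-u/11 - 14/13))/(15 + u))*(-2 + u) = (u + (u + (-14/13 - u/11))/(15 + u))*(-2 + u) = (u + (-14/13 + 10*u/11)/(15 + u))*(-2 + u) = (-2 + u)*(u + (-14/13 + 10*u/11)/(15 + u)))
((-5 + 6**2)*1)*d(-12) = ((-5 + 6**2)*1)*((308 - 4704*(-12) + 143*(-12)**3 + 1989*(-12)**2)/(143*(15 - 12))) = ((-5 + 36)*1)*((1/143)*(308 + 56448 + 143*(-1728) + 1989*144)/3) = (31*1)*((1/143)*(1/3)*(308 + 56448 - 247104 + 286416)) = 31*((1/143)*(1/3)*96068) = 31*(96068/429) = 2978108/429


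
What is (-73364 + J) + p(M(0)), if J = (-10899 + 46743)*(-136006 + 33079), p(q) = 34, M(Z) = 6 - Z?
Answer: -3689388718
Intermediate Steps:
J = -3689315388 (J = 35844*(-102927) = -3689315388)
(-73364 + J) + p(M(0)) = (-73364 - 3689315388) + 34 = -3689388752 + 34 = -3689388718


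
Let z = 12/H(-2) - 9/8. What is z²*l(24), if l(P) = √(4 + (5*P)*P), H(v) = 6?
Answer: 49*√721/32 ≈ 41.116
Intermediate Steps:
l(P) = √(4 + 5*P²)
z = 7/8 (z = 12/6 - 9/8 = 12*(⅙) - 9*⅛ = 2 - 9/8 = 7/8 ≈ 0.87500)
z²*l(24) = (7/8)²*√(4 + 5*24²) = 49*√(4 + 5*576)/64 = 49*√(4 + 2880)/64 = 49*√2884/64 = 49*(2*√721)/64 = 49*√721/32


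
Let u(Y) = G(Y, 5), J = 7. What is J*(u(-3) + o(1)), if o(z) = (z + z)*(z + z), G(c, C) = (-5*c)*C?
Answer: 553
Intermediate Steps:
G(c, C) = -5*C*c
o(z) = 4*z² (o(z) = (2*z)*(2*z) = 4*z²)
u(Y) = -25*Y (u(Y) = -5*5*Y = -25*Y)
J*(u(-3) + o(1)) = 7*(-25*(-3) + 4*1²) = 7*(75 + 4*1) = 7*(75 + 4) = 7*79 = 553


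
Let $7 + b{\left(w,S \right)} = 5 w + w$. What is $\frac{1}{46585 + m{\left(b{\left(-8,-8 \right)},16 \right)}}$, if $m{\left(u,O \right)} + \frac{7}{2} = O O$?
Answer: $\frac{2}{93675} \approx 2.135 \cdot 10^{-5}$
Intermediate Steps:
$b{\left(w,S \right)} = -7 + 6 w$ ($b{\left(w,S \right)} = -7 + \left(5 w + w\right) = -7 + 6 w$)
$m{\left(u,O \right)} = - \frac{7}{2} + O^{2}$ ($m{\left(u,O \right)} = - \frac{7}{2} + O O = - \frac{7}{2} + O^{2}$)
$\frac{1}{46585 + m{\left(b{\left(-8,-8 \right)},16 \right)}} = \frac{1}{46585 - \left(\frac{7}{2} - 16^{2}\right)} = \frac{1}{46585 + \left(- \frac{7}{2} + 256\right)} = \frac{1}{46585 + \frac{505}{2}} = \frac{1}{\frac{93675}{2}} = \frac{2}{93675}$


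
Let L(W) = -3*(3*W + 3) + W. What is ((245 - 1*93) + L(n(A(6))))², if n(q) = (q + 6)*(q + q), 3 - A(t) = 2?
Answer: 961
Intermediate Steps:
A(t) = 1 (A(t) = 3 - 1*2 = 3 - 2 = 1)
n(q) = 2*q*(6 + q) (n(q) = (6 + q)*(2*q) = 2*q*(6 + q))
L(W) = -9 - 8*W (L(W) = -3*(3 + 3*W) + W = (-9 - 9*W) + W = -9 - 8*W)
((245 - 1*93) + L(n(A(6))))² = ((245 - 1*93) + (-9 - 16*(6 + 1)))² = ((245 - 93) + (-9 - 16*7))² = (152 + (-9 - 8*14))² = (152 + (-9 - 112))² = (152 - 121)² = 31² = 961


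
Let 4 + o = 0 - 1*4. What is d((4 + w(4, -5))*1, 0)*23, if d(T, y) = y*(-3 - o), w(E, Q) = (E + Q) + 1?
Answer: 0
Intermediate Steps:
o = -8 (o = -4 + (0 - 1*4) = -4 + (0 - 4) = -4 - 4 = -8)
w(E, Q) = 1 + E + Q
d(T, y) = 5*y (d(T, y) = y*(-3 - 1*(-8)) = y*(-3 + 8) = y*5 = 5*y)
d((4 + w(4, -5))*1, 0)*23 = (5*0)*23 = 0*23 = 0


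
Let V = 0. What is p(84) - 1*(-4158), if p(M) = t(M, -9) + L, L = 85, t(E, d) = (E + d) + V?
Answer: 4318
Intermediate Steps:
t(E, d) = E + d (t(E, d) = (E + d) + 0 = E + d)
p(M) = 76 + M (p(M) = (M - 9) + 85 = (-9 + M) + 85 = 76 + M)
p(84) - 1*(-4158) = (76 + 84) - 1*(-4158) = 160 + 4158 = 4318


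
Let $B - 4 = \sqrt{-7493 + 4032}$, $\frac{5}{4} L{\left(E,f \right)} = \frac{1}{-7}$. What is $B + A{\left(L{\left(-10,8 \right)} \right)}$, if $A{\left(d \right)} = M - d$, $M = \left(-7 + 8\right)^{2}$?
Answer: $\frac{179}{35} + i \sqrt{3461} \approx 5.1143 + 58.83 i$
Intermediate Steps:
$L{\left(E,f \right)} = - \frac{4}{35}$ ($L{\left(E,f \right)} = \frac{4}{5 \left(-7\right)} = \frac{4}{5} \left(- \frac{1}{7}\right) = - \frac{4}{35}$)
$M = 1$ ($M = 1^{2} = 1$)
$A{\left(d \right)} = 1 - d$
$B = 4 + i \sqrt{3461}$ ($B = 4 + \sqrt{-7493 + 4032} = 4 + \sqrt{-3461} = 4 + i \sqrt{3461} \approx 4.0 + 58.83 i$)
$B + A{\left(L{\left(-10,8 \right)} \right)} = \left(4 + i \sqrt{3461}\right) + \left(1 - - \frac{4}{35}\right) = \left(4 + i \sqrt{3461}\right) + \left(1 + \frac{4}{35}\right) = \left(4 + i \sqrt{3461}\right) + \frac{39}{35} = \frac{179}{35} + i \sqrt{3461}$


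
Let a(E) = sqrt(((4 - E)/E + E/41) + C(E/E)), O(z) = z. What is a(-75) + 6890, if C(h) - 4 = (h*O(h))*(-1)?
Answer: 6890 + 19*sqrt(123)/615 ≈ 6890.3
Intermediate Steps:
C(h) = 4 - h**2 (C(h) = 4 + (h*h)*(-1) = 4 + h**2*(-1) = 4 - h**2)
a(E) = sqrt(3 + E/41 + (4 - E)/E) (a(E) = sqrt(((4 - E)/E + E/41) + (4 - (E/E)**2)) = sqrt(((4 - E)/E + E*(1/41)) + (4 - 1*1**2)) = sqrt(((4 - E)/E + E/41) + (4 - 1*1)) = sqrt((E/41 + (4 - E)/E) + (4 - 1)) = sqrt((E/41 + (4 - E)/E) + 3) = sqrt(3 + E/41 + (4 - E)/E))
a(-75) + 6890 = sqrt(3362 + 41*(-75) + 6724/(-75))/41 + 6890 = sqrt(3362 - 3075 + 6724*(-1/75))/41 + 6890 = sqrt(3362 - 3075 - 6724/75)/41 + 6890 = sqrt(14801/75)/41 + 6890 = (19*sqrt(123)/15)/41 + 6890 = 19*sqrt(123)/615 + 6890 = 6890 + 19*sqrt(123)/615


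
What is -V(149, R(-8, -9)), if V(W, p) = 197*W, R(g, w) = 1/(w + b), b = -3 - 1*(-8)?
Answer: -29353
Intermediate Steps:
b = 5 (b = -3 + 8 = 5)
R(g, w) = 1/(5 + w) (R(g, w) = 1/(w + 5) = 1/(5 + w))
-V(149, R(-8, -9)) = -197*149 = -1*29353 = -29353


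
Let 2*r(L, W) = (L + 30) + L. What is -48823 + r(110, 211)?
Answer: -48698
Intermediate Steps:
r(L, W) = 15 + L (r(L, W) = ((L + 30) + L)/2 = ((30 + L) + L)/2 = (30 + 2*L)/2 = 15 + L)
-48823 + r(110, 211) = -48823 + (15 + 110) = -48823 + 125 = -48698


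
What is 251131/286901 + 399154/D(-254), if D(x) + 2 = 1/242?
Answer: -3959022526885/19796169 ≈ -1.9999e+5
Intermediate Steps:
D(x) = -483/242 (D(x) = -2 + 1/242 = -483/242)
251131/286901 + 399154/D(-254) = 251131/286901 + 399154/(-483/242) = 251131*(1/286901) + 399154*(-242/483) = 251131/286901 - 13799324/69 = -3959022526885/19796169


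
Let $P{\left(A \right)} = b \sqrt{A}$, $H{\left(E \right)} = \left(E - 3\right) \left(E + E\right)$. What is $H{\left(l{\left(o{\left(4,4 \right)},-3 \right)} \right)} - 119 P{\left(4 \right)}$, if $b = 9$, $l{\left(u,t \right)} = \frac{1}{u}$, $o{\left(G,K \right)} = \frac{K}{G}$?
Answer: $-2146$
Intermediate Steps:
$H{\left(E \right)} = 2 E \left(-3 + E\right)$ ($H{\left(E \right)} = \left(-3 + E\right) 2 E = 2 E \left(-3 + E\right)$)
$P{\left(A \right)} = 9 \sqrt{A}$
$H{\left(l{\left(o{\left(4,4 \right)},-3 \right)} \right)} - 119 P{\left(4 \right)} = \frac{2 \left(-3 + \frac{1}{4 \cdot \frac{1}{4}}\right)}{4 \cdot \frac{1}{4}} - 119 \cdot 9 \sqrt{4} = \frac{2 \left(-3 + \frac{1}{4 \cdot \frac{1}{4}}\right)}{4 \cdot \frac{1}{4}} - 119 \cdot 9 \cdot 2 = \frac{2 \left(-3 + 1^{-1}\right)}{1} - 2142 = 2 \cdot 1 \left(-3 + 1\right) - 2142 = 2 \cdot 1 \left(-2\right) - 2142 = -4 - 2142 = -2146$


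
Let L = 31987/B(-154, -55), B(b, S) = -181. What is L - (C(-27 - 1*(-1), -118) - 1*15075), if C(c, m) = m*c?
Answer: 2141280/181 ≈ 11830.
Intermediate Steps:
C(c, m) = c*m
L = -31987/181 (L = 31987/(-181) = 31987*(-1/181) = -31987/181 ≈ -176.72)
L - (C(-27 - 1*(-1), -118) - 1*15075) = -31987/181 - ((-27 - 1*(-1))*(-118) - 1*15075) = -31987/181 - ((-27 + 1)*(-118) - 15075) = -31987/181 - (-26*(-118) - 15075) = -31987/181 - (3068 - 15075) = -31987/181 - 1*(-12007) = -31987/181 + 12007 = 2141280/181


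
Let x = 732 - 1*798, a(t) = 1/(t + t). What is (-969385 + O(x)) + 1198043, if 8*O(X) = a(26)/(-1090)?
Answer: 103682683519/453440 ≈ 2.2866e+5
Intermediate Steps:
a(t) = 1/(2*t)
x = -66 (x = 732 - 798 = -66)
O(X) = -1/453440 (O(X) = (((½)/26)/(-1090))/8 = (((½)*(1/26))*(-1/1090))/8 = ((1/52)*(-1/1090))/8 = (⅛)*(-1/56680) = -1/453440)
(-969385 + O(x)) + 1198043 = (-969385 - 1/453440) + 1198043 = -439557934401/453440 + 1198043 = 103682683519/453440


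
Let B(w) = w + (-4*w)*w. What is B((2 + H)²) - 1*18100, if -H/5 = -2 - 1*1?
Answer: -351895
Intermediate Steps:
H = 15 (H = -5*(-2 - 1*1) = -5*(-2 - 1) = -5*(-3) = 15)
B(w) = w - 4*w²
B((2 + H)²) - 1*18100 = (2 + 15)²*(1 - 4*(2 + 15)²) - 1*18100 = 17²*(1 - 4*17²) - 18100 = 289*(1 - 4*289) - 18100 = 289*(1 - 1156) - 18100 = 289*(-1155) - 18100 = -333795 - 18100 = -351895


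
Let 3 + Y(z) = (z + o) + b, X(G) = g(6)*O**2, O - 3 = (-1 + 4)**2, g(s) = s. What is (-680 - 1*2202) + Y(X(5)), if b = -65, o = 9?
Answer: -2077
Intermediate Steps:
O = 12 (O = 3 + (-1 + 4)**2 = 3 + 3**2 = 3 + 9 = 12)
X(G) = 864 (X(G) = 6*12**2 = 6*144 = 864)
Y(z) = -59 + z (Y(z) = -3 + ((z + 9) - 65) = -3 + ((9 + z) - 65) = -3 + (-56 + z) = -59 + z)
(-680 - 1*2202) + Y(X(5)) = (-680 - 1*2202) + (-59 + 864) = (-680 - 2202) + 805 = -2882 + 805 = -2077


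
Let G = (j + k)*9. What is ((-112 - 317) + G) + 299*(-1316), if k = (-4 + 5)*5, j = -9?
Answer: -393949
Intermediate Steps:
k = 5 (k = 1*5 = 5)
G = -36 (G = (-9 + 5)*9 = -4*9 = -36)
((-112 - 317) + G) + 299*(-1316) = ((-112 - 317) - 36) + 299*(-1316) = (-429 - 36) - 393484 = -465 - 393484 = -393949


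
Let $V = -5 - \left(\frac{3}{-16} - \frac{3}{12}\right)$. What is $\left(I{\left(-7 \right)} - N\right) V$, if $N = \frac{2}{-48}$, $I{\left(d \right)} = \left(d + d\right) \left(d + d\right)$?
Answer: $- \frac{343465}{384} \approx -894.44$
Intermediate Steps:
$I{\left(d \right)} = 4 d^{2}$ ($I{\left(d \right)} = 2 d 2 d = 4 d^{2}$)
$N = - \frac{1}{24}$ ($N = 2 \left(- \frac{1}{48}\right) = - \frac{1}{24} \approx -0.041667$)
$V = - \frac{73}{16}$ ($V = -5 - \left(3 \left(- \frac{1}{16}\right) - \frac{1}{4}\right) = -5 - \left(- \frac{3}{16} - \frac{1}{4}\right) = -5 - - \frac{7}{16} = -5 + \frac{7}{16} = - \frac{73}{16} \approx -4.5625$)
$\left(I{\left(-7 \right)} - N\right) V = \left(4 \left(-7\right)^{2} - - \frac{1}{24}\right) \left(- \frac{73}{16}\right) = \left(4 \cdot 49 + \frac{1}{24}\right) \left(- \frac{73}{16}\right) = \left(196 + \frac{1}{24}\right) \left(- \frac{73}{16}\right) = \frac{4705}{24} \left(- \frac{73}{16}\right) = - \frac{343465}{384}$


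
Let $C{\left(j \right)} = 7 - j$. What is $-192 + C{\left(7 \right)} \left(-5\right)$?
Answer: $-192$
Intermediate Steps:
$-192 + C{\left(7 \right)} \left(-5\right) = -192 + \left(7 - 7\right) \left(-5\right) = -192 + 0 \left(-5\right) = -192 + 0 = -192$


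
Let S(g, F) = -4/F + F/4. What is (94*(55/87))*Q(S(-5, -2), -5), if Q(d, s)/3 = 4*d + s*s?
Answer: 160270/29 ≈ 5526.6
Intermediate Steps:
S(g, F) = -4/F + F/4 (S(g, F) = -4/F + F*(¼) = -4/F + F/4)
Q(d, s) = 3*s² + 12*d (Q(d, s) = 3*(4*d + s*s) = 3*(4*d + s²) = 3*(s² + 4*d) = 3*s² + 12*d)
(94*(55/87))*Q(S(-5, -2), -5) = (94*(55/87))*(3*(-5)² + 12*(-4/(-2) + (¼)*(-2))) = (94*(55*(1/87)))*(3*25 + 12*(-4*(-½) - ½)) = (94*(55/87))*(75 + 12*(2 - ½)) = 5170*(75 + 12*(3/2))/87 = 5170*(75 + 18)/87 = (5170/87)*93 = 160270/29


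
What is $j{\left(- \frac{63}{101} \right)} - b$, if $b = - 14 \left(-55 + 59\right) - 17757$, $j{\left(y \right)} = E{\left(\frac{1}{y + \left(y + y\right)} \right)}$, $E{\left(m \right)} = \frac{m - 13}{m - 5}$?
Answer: $\frac{9317478}{523} \approx 17815.0$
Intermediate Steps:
$E{\left(m \right)} = \frac{-13 + m}{-5 + m}$
$j{\left(y \right)} = \frac{-13 + \frac{1}{3 y}}{-5 + \frac{1}{3 y}}$ ($j{\left(y \right)} = \frac{-13 + \frac{1}{y + \left(y + y\right)}}{-5 + \frac{1}{y + \left(y + y\right)}} = \frac{-13 + \frac{1}{y + 2 y}}{-5 + \frac{1}{y + 2 y}} = \frac{-13 + \frac{1}{3 y}}{-5 + \frac{1}{3 y}}$)
$b = -17813$ ($b = \left(-14\right) 4 - 17757 = -56 - 17757 = -17813$)
$j{\left(- \frac{63}{101} \right)} - b = \frac{-1 + 39 \left(- \frac{63}{101}\right)}{-1 + 15 \left(- \frac{63}{101}\right)} - -17813 = \frac{-1 + 39 \left(\left(-63\right) \frac{1}{101}\right)}{-1 + 15 \left(\left(-63\right) \frac{1}{101}\right)} + 17813 = \frac{-1 + 39 \left(- \frac{63}{101}\right)}{-1 + 15 \left(- \frac{63}{101}\right)} + 17813 = \frac{-1 - \frac{2457}{101}}{-1 - \frac{945}{101}} + 17813 = \frac{1}{- \frac{1046}{101}} \left(- \frac{2558}{101}\right) + 17813 = \left(- \frac{101}{1046}\right) \left(- \frac{2558}{101}\right) + 17813 = \frac{1279}{523} + 17813 = \frac{9317478}{523}$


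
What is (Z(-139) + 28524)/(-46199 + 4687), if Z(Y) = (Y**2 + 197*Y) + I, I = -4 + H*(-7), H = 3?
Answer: -20437/41512 ≈ -0.49232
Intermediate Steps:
I = -25 (I = -4 + 3*(-7) = -4 - 21 = -25)
Z(Y) = -25 + Y**2 + 197*Y (Z(Y) = (Y**2 + 197*Y) - 25 = -25 + Y**2 + 197*Y)
(Z(-139) + 28524)/(-46199 + 4687) = ((-25 + (-139)**2 + 197*(-139)) + 28524)/(-46199 + 4687) = ((-25 + 19321 - 27383) + 28524)/(-41512) = (-8087 + 28524)*(-1/41512) = 20437*(-1/41512) = -20437/41512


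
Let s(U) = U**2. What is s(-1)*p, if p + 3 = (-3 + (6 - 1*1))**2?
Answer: 1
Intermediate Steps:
p = 1 (p = -3 + (-3 + (6 - 1*1))**2 = -3 + (-3 + (6 - 1))**2 = -3 + (-3 + 5)**2 = -3 + 2**2 = -3 + 4 = 1)
s(-1)*p = (-1)**2*1 = 1*1 = 1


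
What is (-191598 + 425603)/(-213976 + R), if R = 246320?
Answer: 234005/32344 ≈ 7.2349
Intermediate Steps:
(-191598 + 425603)/(-213976 + R) = (-191598 + 425603)/(-213976 + 246320) = 234005/32344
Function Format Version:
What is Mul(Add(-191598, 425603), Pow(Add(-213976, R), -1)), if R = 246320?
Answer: Rational(234005, 32344) ≈ 7.2349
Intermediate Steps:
Mul(Add(-191598, 425603), Pow(Add(-213976, R), -1)) = Mul(Add(-191598, 425603), Pow(Add(-213976, 246320), -1)) = Mul(234005, Pow(32344, -1)) = Mul(234005, Rational(1, 32344)) = Rational(234005, 32344)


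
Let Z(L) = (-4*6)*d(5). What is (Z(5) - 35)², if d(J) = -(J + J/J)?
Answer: 11881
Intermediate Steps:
d(J) = -1 - J (d(J) = -(J + 1) = -(1 + J) = -1 - J)
Z(L) = 144 (Z(L) = (-4*6)*(-1 - 1*5) = -24*(-1 - 5) = -24*(-6) = 144)
(Z(5) - 35)² = (144 - 35)² = 109² = 11881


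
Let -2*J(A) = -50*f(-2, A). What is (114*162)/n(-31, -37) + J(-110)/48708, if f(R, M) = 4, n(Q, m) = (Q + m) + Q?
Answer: -2271539/12177 ≈ -186.54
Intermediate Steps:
n(Q, m) = m + 2*Q
J(A) = 100 (J(A) = -(-25)*4 = -1/2*(-200) = 100)
(114*162)/n(-31, -37) + J(-110)/48708 = (114*162)/(-37 + 2*(-31)) + 100/48708 = 18468/(-37 - 62) + 100*(1/48708) = 18468/(-99) + 25/12177 = 18468*(-1/99) + 25/12177 = -2052/11 + 25/12177 = -2271539/12177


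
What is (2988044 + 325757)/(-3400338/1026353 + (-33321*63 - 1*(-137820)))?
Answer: -3401129597753/2013095253597 ≈ -1.6895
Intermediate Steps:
(2988044 + 325757)/(-3400338/1026353 + (-33321*63 - 1*(-137820))) = 3313801/(-3400338*1/1026353 + (-2099223 + 137820)) = 3313801/(-3400338/1026353 - 1961403) = 3313801/(-2013095253597/1026353) = 3313801*(-1026353/2013095253597) = -3401129597753/2013095253597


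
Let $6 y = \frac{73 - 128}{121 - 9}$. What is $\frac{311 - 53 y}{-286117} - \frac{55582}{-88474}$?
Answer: $\frac{5334018781625}{8505475593888} \approx 0.62713$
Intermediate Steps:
$y = - \frac{55}{672}$ ($y = \frac{\left(73 - 128\right) \frac{1}{121 - 9}}{6} = \frac{\left(-55\right) \frac{1}{112}}{6} = \frac{1}{6} \left(- \frac{55}{112}\right) = - \frac{55}{672} \approx -0.081845$)
$\frac{311 - 53 y}{-286117} - \frac{55582}{-88474} = \frac{311 - - \frac{2915}{672}}{-286117} - \frac{55582}{-88474} = \left(311 + \frac{2915}{672}\right) \left(- \frac{1}{286117}\right) - - \frac{27791}{44237} = \frac{211907}{672} \left(- \frac{1}{286117}\right) + \frac{27791}{44237} = - \frac{211907}{192270624} + \frac{27791}{44237} = \frac{5334018781625}{8505475593888}$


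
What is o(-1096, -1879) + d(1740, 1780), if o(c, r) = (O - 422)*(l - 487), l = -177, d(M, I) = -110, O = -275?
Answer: 462698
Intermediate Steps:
o(c, r) = 462808 (o(c, r) = (-275 - 422)*(-177 - 487) = -697*(-664) = 462808)
o(-1096, -1879) + d(1740, 1780) = 462808 - 110 = 462698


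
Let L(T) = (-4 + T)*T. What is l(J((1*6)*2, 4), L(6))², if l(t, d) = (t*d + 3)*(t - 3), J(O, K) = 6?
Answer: 50625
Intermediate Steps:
L(T) = T*(-4 + T)
l(t, d) = (-3 + t)*(3 + d*t) (l(t, d) = (d*t + 3)*(-3 + t) = (3 + d*t)*(-3 + t) = (-3 + t)*(3 + d*t))
l(J((1*6)*2, 4), L(6))² = (-9 + 3*6 + (6*(-4 + 6))*6² - 3*6*(-4 + 6)*6)² = (-9 + 18 + (6*2)*36 - 3*6*2*6)² = (-9 + 18 + 12*36 - 3*12*6)² = (-9 + 18 + 432 - 216)² = 225² = 50625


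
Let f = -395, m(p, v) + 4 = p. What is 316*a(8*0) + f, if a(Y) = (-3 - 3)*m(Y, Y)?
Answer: 7189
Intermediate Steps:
m(p, v) = -4 + p
a(Y) = 24 - 6*Y (a(Y) = (-3 - 3)*(-4 + Y) = -6*(-4 + Y) = 24 - 6*Y)
316*a(8*0) + f = 316*(24 - 48*0) - 395 = 316*(24 - 6*0) - 395 = 316*(24 + 0) - 395 = 316*24 - 395 = 7584 - 395 = 7189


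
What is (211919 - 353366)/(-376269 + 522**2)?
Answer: 47149/34595 ≈ 1.3629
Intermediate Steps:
(211919 - 353366)/(-376269 + 522**2) = -141447/(-376269 + 272484) = -141447/(-103785) = -141447*(-1/103785) = 47149/34595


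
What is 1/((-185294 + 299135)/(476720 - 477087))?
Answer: -367/113841 ≈ -0.0032238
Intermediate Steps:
1/((-185294 + 299135)/(476720 - 477087)) = 1/(113841/(-367)) = 1/(113841*(-1/367)) = 1/(-113841/367) = -367/113841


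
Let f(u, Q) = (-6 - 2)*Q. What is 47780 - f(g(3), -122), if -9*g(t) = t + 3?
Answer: 46804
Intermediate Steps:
g(t) = -1/3 - t/9 (g(t) = -(t + 3)/9 = -(3 + t)/9 = -1/3 - t/9)
f(u, Q) = -8*Q
47780 - f(g(3), -122) = 47780 - (-8)*(-122) = 47780 - 1*976 = 47780 - 976 = 46804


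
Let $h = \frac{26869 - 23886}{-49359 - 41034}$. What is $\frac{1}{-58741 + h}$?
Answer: $- \frac{90393}{5309778196} \approx -1.7024 \cdot 10^{-5}$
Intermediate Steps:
$h = - \frac{2983}{90393}$ ($h = \frac{2983}{-90393} = 2983 \left(- \frac{1}{90393}\right) = - \frac{2983}{90393} \approx -0.033$)
$\frac{1}{-58741 + h} = \frac{1}{-58741 - \frac{2983}{90393}} = \frac{1}{- \frac{5309778196}{90393}} = - \frac{90393}{5309778196}$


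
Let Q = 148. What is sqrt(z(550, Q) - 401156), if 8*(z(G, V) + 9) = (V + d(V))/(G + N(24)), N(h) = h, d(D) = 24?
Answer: I*sqrt(132174227199)/574 ≈ 633.38*I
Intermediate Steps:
z(G, V) = -9 + (24 + V)/(8*(24 + G)) (z(G, V) = -9 + ((V + 24)/(G + 24))/8 = -9 + ((24 + V)/(24 + G))/8 = -9 + (24 + V)/(8*(24 + G)))
sqrt(z(550, Q) - 401156) = sqrt((-1704 + 148 - 72*550)/(8*(24 + 550)) - 401156) = sqrt((1/8)*(-1704 + 148 - 39600)/574 - 401156) = sqrt((1/8)*(1/574)*(-41156) - 401156) = sqrt(-10289/1148 - 401156) = sqrt(-460537377/1148) = I*sqrt(132174227199)/574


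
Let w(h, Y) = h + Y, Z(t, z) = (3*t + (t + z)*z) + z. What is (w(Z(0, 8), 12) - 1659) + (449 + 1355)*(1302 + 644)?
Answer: 3509009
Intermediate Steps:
Z(t, z) = z + 3*t + z*(t + z) (Z(t, z) = (3*t + z*(t + z)) + z = z + 3*t + z*(t + z))
w(h, Y) = Y + h
(w(Z(0, 8), 12) - 1659) + (449 + 1355)*(1302 + 644) = ((12 + (8 + 8² + 3*0 + 0*8)) - 1659) + (449 + 1355)*(1302 + 644) = ((12 + (8 + 64 + 0 + 0)) - 1659) + 1804*1946 = ((12 + 72) - 1659) + 3510584 = (84 - 1659) + 3510584 = -1575 + 3510584 = 3509009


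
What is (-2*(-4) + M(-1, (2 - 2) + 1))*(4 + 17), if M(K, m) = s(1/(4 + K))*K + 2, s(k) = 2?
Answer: 168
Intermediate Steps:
M(K, m) = 2 + 2*K (M(K, m) = 2*K + 2 = 2 + 2*K)
(-2*(-4) + M(-1, (2 - 2) + 1))*(4 + 17) = (-2*(-4) + (2 + 2*(-1)))*(4 + 17) = (8 + (2 - 2))*21 = (8 + 0)*21 = 8*21 = 168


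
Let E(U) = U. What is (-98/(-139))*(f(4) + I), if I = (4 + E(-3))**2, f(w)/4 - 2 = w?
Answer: 2450/139 ≈ 17.626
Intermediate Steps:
f(w) = 8 + 4*w
I = 1 (I = (4 - 3)**2 = 1**2 = 1)
(-98/(-139))*(f(4) + I) = (-98/(-139))*((8 + 4*4) + 1) = (-98*(-1/139))*((8 + 16) + 1) = 98*(24 + 1)/139 = (98/139)*25 = 2450/139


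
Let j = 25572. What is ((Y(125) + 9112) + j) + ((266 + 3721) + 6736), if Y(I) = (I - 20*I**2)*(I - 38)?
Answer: -27131218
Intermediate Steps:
Y(I) = (-38 + I)*(I - 20*I**2) (Y(I) = (I - 20*I**2)*(-38 + I) = (-38 + I)*(I - 20*I**2))
((Y(125) + 9112) + j) + ((266 + 3721) + 6736) = ((125*(-38 - 20*125**2 + 761*125) + 9112) + 25572) + ((266 + 3721) + 6736) = ((125*(-38 - 20*15625 + 95125) + 9112) + 25572) + (3987 + 6736) = ((125*(-38 - 312500 + 95125) + 9112) + 25572) + 10723 = ((125*(-217413) + 9112) + 25572) + 10723 = ((-27176625 + 9112) + 25572) + 10723 = (-27167513 + 25572) + 10723 = -27141941 + 10723 = -27131218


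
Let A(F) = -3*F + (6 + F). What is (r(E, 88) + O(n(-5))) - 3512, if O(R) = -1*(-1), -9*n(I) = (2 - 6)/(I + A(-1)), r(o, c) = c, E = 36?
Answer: -3423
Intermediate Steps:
A(F) = 6 - 2*F
n(I) = 4/(9*(8 + I)) (n(I) = -(2 - 6)/(9*(I + (6 - 2*(-1)))) = -(-4)/(9*(I + (6 + 2))) = -(-4)/(9*(I + 8)) = -(-4)/(9*(8 + I)) = 4/(9*(8 + I)))
O(R) = 1
(r(E, 88) + O(n(-5))) - 3512 = (88 + 1) - 3512 = 89 - 3512 = -3423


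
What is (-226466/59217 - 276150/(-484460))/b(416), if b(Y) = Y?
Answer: -9336094381/1193431941312 ≈ -0.0078229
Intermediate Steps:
(-226466/59217 - 276150/(-484460))/b(416) = (-226466/59217 - 276150/(-484460))/416 = (-226466*1/59217 - 276150*(-1/484460))*(1/416) = (-226466/59217 + 27615/48446)*(1/416) = -9336094381/2868826782*1/416 = -9336094381/1193431941312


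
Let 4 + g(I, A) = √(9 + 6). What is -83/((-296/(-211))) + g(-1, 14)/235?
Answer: -4116739/69560 + √15/235 ≈ -59.166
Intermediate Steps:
g(I, A) = -4 + √15 (g(I, A) = -4 + √(9 + 6) = -4 + √15)
-83/((-296/(-211))) + g(-1, 14)/235 = -83/((-296/(-211))) + (-4 + √15)/235 = -83/((-296*(-1/211))) + (-4 + √15)*(1/235) = -83/296/211 + (-4/235 + √15/235) = -83*211/296 + (-4/235 + √15/235) = -17513/296 + (-4/235 + √15/235) = -4116739/69560 + √15/235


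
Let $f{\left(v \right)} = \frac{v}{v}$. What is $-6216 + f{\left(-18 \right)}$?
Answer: $-6215$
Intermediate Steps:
$f{\left(v \right)} = 1$
$-6216 + f{\left(-18 \right)} = -6216 + 1 = -6215$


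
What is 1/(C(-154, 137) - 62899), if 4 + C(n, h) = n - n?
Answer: -1/62903 ≈ -1.5898e-5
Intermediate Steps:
C(n, h) = -4 (C(n, h) = -4 + (n - n) = -4 + 0 = -4)
1/(C(-154, 137) - 62899) = 1/(-4 - 62899) = 1/(-62903) = -1/62903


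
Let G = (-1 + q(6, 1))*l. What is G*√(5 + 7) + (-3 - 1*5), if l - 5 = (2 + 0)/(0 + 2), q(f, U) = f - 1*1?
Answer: -8 + 48*√3 ≈ 75.138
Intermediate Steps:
q(f, U) = -1 + f (q(f, U) = f - 1 = -1 + f)
l = 6 (l = 5 + (2 + 0)/(0 + 2) = 5 + 2/2 = 5 + 2*(½) = 5 + 1 = 6)
G = 24 (G = (-1 + (-1 + 6))*6 = (-1 + 5)*6 = 4*6 = 24)
G*√(5 + 7) + (-3 - 1*5) = 24*√(5 + 7) + (-3 - 1*5) = 24*√12 + (-3 - 5) = 24*(2*√3) - 8 = 48*√3 - 8 = -8 + 48*√3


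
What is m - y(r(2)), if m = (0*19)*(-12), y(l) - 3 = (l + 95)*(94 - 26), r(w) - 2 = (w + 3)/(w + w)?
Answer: -6684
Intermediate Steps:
r(w) = 2 + (3 + w)/(2*w) (r(w) = 2 + (w + 3)/(w + w) = 2 + (3 + w)/((2*w)) = 2 + (3 + w)*(1/(2*w)) = 2 + (3 + w)/(2*w))
y(l) = 6463 + 68*l (y(l) = 3 + (l + 95)*(94 - 26) = 3 + (95 + l)*68 = 3 + (6460 + 68*l) = 6463 + 68*l)
m = 0 (m = 0*(-12) = 0)
m - y(r(2)) = 0 - (6463 + 68*((1/2)*(3 + 5*2)/2)) = 0 - (6463 + 68*((1/2)*(1/2)*(3 + 10))) = 0 - (6463 + 68*((1/2)*(1/2)*13)) = 0 - (6463 + 68*(13/4)) = 0 - (6463 + 221) = 0 - 1*6684 = 0 - 6684 = -6684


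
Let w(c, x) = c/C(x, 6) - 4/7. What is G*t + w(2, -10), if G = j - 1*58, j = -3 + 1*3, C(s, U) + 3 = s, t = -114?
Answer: 601626/91 ≈ 6611.3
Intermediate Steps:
C(s, U) = -3 + s
j = 0 (j = -3 + 3 = 0)
w(c, x) = -4/7 + c/(-3 + x) (w(c, x) = c/(-3 + x) - 4/7 = -4/7 + c/(-3 + x))
G = -58 (G = 0 - 1*58 = 0 - 58 = -58)
G*t + w(2, -10) = -58*(-114) + (-4/7 + 2/(-3 - 10)) = 6612 + (-4/7 + 2/(-13)) = 6612 + (-4/7 + 2*(-1/13)) = 6612 + (-4/7 - 2/13) = 6612 - 66/91 = 601626/91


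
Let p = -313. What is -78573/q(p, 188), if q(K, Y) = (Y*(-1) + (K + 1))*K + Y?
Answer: -78573/156688 ≈ -0.50146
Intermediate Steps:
q(K, Y) = Y + K*(1 + K - Y) (q(K, Y) = (-Y + (1 + K))*K + Y = (1 + K - Y)*K + Y = K*(1 + K - Y) + Y = Y + K*(1 + K - Y))
-78573/q(p, 188) = -78573/(-313 + 188 + (-313)² - 1*(-313)*188) = -78573/(-313 + 188 + 97969 + 58844) = -78573/156688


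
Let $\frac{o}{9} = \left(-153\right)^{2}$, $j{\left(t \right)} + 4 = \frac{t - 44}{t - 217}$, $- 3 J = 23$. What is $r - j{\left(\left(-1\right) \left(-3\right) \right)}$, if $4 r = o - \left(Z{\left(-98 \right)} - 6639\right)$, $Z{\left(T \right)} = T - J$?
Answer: $\frac{69793607}{1284} \approx 54356.0$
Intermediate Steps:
$J = - \frac{23}{3}$ ($J = \left(- \frac{1}{3}\right) 23 = - \frac{23}{3} \approx -7.6667$)
$j{\left(t \right)} = -4 + \frac{-44 + t}{-217 + t}$ ($j{\left(t \right)} = -4 + \frac{t - 44}{t - 217} = -4 + \frac{-44 + t}{-217 + t}$)
$Z{\left(T \right)} = \frac{23}{3} + T$ ($Z{\left(T \right)} = T - - \frac{23}{3} = T + \frac{23}{3} = \frac{23}{3} + T$)
$o = 210681$ ($o = 9 \left(-153\right)^{2} = 9 \cdot 23409 = 210681$)
$r = \frac{652231}{12}$ ($r = \frac{210681 - \left(\left(\frac{23}{3} - 98\right) - 6639\right)}{4} = \frac{210681 - \left(- \frac{271}{3} - 6639\right)}{4} = \frac{210681 - - \frac{20188}{3}}{4} = \frac{210681 + \frac{20188}{3}}{4} = \frac{1}{4} \cdot \frac{652231}{3} = \frac{652231}{12} \approx 54353.0$)
$r - j{\left(\left(-1\right) \left(-3\right) \right)} = \frac{652231}{12} - \frac{824 - 3 \left(\left(-1\right) \left(-3\right)\right)}{-217 - -3} = \frac{652231}{12} - \frac{824 - 9}{-217 + 3} = \frac{652231}{12} - \frac{824 - 9}{-214} = \frac{652231}{12} - \left(- \frac{1}{214}\right) 815 = \frac{652231}{12} - - \frac{815}{214} = \frac{652231}{12} + \frac{815}{214} = \frac{69793607}{1284}$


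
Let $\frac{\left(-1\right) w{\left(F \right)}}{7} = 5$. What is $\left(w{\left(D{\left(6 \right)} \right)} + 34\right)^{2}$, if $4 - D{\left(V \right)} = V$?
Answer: $1$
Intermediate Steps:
$D{\left(V \right)} = 4 - V$
$w{\left(F \right)} = -35$ ($w{\left(F \right)} = \left(-7\right) 5 = -35$)
$\left(w{\left(D{\left(6 \right)} \right)} + 34\right)^{2} = \left(-35 + 34\right)^{2} = \left(-1\right)^{2} = 1$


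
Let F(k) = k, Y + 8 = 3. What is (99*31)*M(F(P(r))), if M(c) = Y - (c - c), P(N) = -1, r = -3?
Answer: -15345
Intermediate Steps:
Y = -5 (Y = -8 + 3 = -5)
M(c) = -5 (M(c) = -5 - (c - c) = -5 - 1*0 = -5 + 0 = -5)
(99*31)*M(F(P(r))) = (99*31)*(-5) = 3069*(-5) = -15345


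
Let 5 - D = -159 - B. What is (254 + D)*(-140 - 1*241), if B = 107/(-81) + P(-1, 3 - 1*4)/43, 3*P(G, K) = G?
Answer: -184310782/1161 ≈ -1.5875e+5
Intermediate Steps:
P(G, K) = G/3
B = -4628/3483 (B = 107/(-81) + ((⅓)*(-1))/43 = 107*(-1/81) - ⅓*1/43 = -107/81 - 1/129 = -4628/3483 ≈ -1.3287)
D = 566584/3483 (D = 5 - (-159 - 1*(-4628/3483)) = 5 - (-159 + 4628/3483) = 5 - 1*(-549169/3483) = 5 + 549169/3483 = 566584/3483 ≈ 162.67)
(254 + D)*(-140 - 1*241) = (254 + 566584/3483)*(-140 - 1*241) = 1451266*(-140 - 241)/3483 = (1451266/3483)*(-381) = -184310782/1161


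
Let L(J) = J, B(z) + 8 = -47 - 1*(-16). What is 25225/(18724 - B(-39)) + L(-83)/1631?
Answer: 39584646/30602453 ≈ 1.2935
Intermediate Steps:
B(z) = -39 (B(z) = -8 + (-47 - 1*(-16)) = -8 + (-47 + 16) = -8 - 31 = -39)
25225/(18724 - B(-39)) + L(-83)/1631 = 25225/(18724 - 1*(-39)) - 83/1631 = 25225/(18724 + 39) - 83*1/1631 = 25225/18763 - 83/1631 = 39584646/30602453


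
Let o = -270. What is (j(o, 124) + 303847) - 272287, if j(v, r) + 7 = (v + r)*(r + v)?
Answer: 52869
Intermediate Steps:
j(v, r) = -7 + (r + v)² (j(v, r) = -7 + (v + r)*(r + v) = -7 + (r + v)*(r + v) = -7 + (r + v)²)
(j(o, 124) + 303847) - 272287 = ((-7 + (124 - 270)²) + 303847) - 272287 = ((-7 + (-146)²) + 303847) - 272287 = ((-7 + 21316) + 303847) - 272287 = (21309 + 303847) - 272287 = 325156 - 272287 = 52869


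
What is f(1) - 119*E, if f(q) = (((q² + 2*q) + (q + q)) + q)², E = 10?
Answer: -1154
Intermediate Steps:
f(q) = (q² + 5*q)² (f(q) = (((q² + 2*q) + 2*q) + q)² = ((q² + 4*q) + q)² = (q² + 5*q)²)
f(1) - 119*E = 1²*(5 + 1)² - 119*10 = 1*6² - 1190 = 1*36 - 1190 = 36 - 1190 = -1154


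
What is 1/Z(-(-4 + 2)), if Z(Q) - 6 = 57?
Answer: 1/63 ≈ 0.015873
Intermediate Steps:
Z(Q) = 63 (Z(Q) = 6 + 57 = 63)
1/Z(-(-4 + 2)) = 1/63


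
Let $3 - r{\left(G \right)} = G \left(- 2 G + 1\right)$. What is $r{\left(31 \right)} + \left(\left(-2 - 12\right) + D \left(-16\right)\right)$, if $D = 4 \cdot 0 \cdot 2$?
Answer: $1880$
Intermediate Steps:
$r{\left(G \right)} = 3 - G \left(1 - 2 G\right)$ ($r{\left(G \right)} = 3 - G \left(- 2 G + 1\right) = 3 - G \left(1 - 2 G\right)$)
$D = 0$ ($D = 4 \cdot 0 = 0$)
$r{\left(31 \right)} + \left(\left(-2 - 12\right) + D \left(-16\right)\right) = \left(3 - 31 + 2 \cdot 31^{2}\right) + \left(\left(-2 - 12\right) + 0 \left(-16\right)\right) = \left(3 - 31 + 2 \cdot 961\right) + \left(-14 + 0\right) = \left(3 - 31 + 1922\right) - 14 = 1894 - 14 = 1880$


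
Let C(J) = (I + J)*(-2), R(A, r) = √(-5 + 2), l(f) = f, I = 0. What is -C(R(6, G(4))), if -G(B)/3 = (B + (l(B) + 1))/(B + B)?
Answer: 2*I*√3 ≈ 3.4641*I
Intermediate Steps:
G(B) = -3*(1 + 2*B)/(2*B) (G(B) = -3*(B + (B + 1))/(B + B) = -3*(B + (1 + B))/(2*B) = -3*(1 + 2*B)*1/(2*B) = -3*(1 + 2*B)/(2*B))
R(A, r) = I*√3 (R(A, r) = √(-3) = I*√3)
C(J) = -2*J (C(J) = (0 + J)*(-2) = J*(-2) = -2*J)
-C(R(6, G(4))) = -(-2)*I*√3 = 2*I*√3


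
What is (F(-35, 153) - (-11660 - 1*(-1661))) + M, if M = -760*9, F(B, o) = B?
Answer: 3124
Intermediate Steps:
M = -6840
(F(-35, 153) - (-11660 - 1*(-1661))) + M = (-35 - (-11660 - 1*(-1661))) - 6840 = (-35 - (-11660 + 1661)) - 6840 = (-35 - 1*(-9999)) - 6840 = (-35 + 9999) - 6840 = 9964 - 6840 = 3124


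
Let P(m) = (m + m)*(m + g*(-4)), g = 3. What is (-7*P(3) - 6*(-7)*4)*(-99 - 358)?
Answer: -249522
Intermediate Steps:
P(m) = 2*m*(-12 + m) (P(m) = (m + m)*(m + 3*(-4)) = (2*m)*(m - 12) = (2*m)*(-12 + m) = 2*m*(-12 + m))
(-7*P(3) - 6*(-7)*4)*(-99 - 358) = (-14*3*(-12 + 3) - 6*(-7)*4)*(-99 - 358) = (-14*3*(-9) + 42*4)*(-457) = (-7*(-54) + 168)*(-457) = (378 + 168)*(-457) = 546*(-457) = -249522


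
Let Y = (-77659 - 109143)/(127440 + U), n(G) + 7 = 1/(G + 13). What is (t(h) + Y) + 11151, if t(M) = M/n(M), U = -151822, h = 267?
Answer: 88527213306/7960723 ≈ 11121.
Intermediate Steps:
n(G) = -7 + 1/(13 + G) (n(G) = -7 + 1/(G + 13) = -7 + 1/(13 + G))
Y = 93401/12191 (Y = (-77659 - 109143)/(127440 - 151822) = -186802/(-24382) = -186802*(-1/24382) = 93401/12191 ≈ 7.6615)
t(M) = M*(13 + M)/(-90 - 7*M) (t(M) = M/(((-90 - 7*M)/(13 + M))) = M*((13 + M)/(-90 - 7*M)) = M*(13 + M)/(-90 - 7*M))
(t(h) + Y) + 11151 = (-1*267*(13 + 267)/(90 + 7*267) + 93401/12191) + 11151 = (-1*267*280/(90 + 1869) + 93401/12191) + 11151 = (-1*267*280/1959 + 93401/12191) + 11151 = (-1*267*1/1959*280 + 93401/12191) + 11151 = (-24920/653 + 93401/12191) + 11151 = -242808867/7960723 + 11151 = 88527213306/7960723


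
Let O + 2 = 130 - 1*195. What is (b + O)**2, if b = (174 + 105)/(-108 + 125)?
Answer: 739600/289 ≈ 2559.2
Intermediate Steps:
O = -67 (O = -2 + (130 - 1*195) = -2 + (130 - 195) = -2 - 65 = -67)
b = 279/17 ≈ 16.412
(b + O)**2 = (279/17 - 67)**2 = (-860/17)**2 = 739600/289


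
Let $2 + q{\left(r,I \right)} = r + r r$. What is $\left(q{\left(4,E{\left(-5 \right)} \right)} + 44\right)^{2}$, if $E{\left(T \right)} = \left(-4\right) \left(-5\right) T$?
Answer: $3844$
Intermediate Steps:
$E{\left(T \right)} = 20 T$
$q{\left(r,I \right)} = -2 + r + r^{2}$ ($q{\left(r,I \right)} = -2 + \left(r + r r\right) = -2 + \left(r + r^{2}\right) = -2 + r + r^{2}$)
$\left(q{\left(4,E{\left(-5 \right)} \right)} + 44\right)^{2} = \left(\left(-2 + 4 + 4^{2}\right) + 44\right)^{2} = \left(\left(-2 + 4 + 16\right) + 44\right)^{2} = \left(18 + 44\right)^{2} = 62^{2} = 3844$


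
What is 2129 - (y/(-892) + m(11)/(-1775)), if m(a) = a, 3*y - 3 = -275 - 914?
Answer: 5055230693/2374950 ≈ 2128.6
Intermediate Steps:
y = -1186/3 (y = 1 + (-275 - 914)/3 = 1 + (⅓)*(-1189) = 1 - 1189/3 = -1186/3 ≈ -395.33)
2129 - (y/(-892) + m(11)/(-1775)) = 2129 - (-1186/3/(-892) + 11/(-1775)) = 2129 - (-1186/3*(-1/892) + 11*(-1/1775)) = 2129 - (593/1338 - 11/1775) = 2129 - 1*1037857/2374950 = 2129 - 1037857/2374950 = 5055230693/2374950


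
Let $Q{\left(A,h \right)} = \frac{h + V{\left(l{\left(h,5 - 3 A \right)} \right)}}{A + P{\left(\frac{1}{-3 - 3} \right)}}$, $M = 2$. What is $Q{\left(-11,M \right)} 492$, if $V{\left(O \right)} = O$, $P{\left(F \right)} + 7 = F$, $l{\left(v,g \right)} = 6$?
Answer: $- \frac{23616}{109} \approx -216.66$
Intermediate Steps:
$P{\left(F \right)} = -7 + F$
$Q{\left(A,h \right)} = \frac{6 + h}{- \frac{43}{6} + A}$ ($Q{\left(A,h \right)} = \frac{h + 6}{A - \left(7 - \frac{1}{-3 - 3}\right)} = \frac{6 + h}{A - \left(7 - \frac{1}{-6}\right)} = \frac{6 + h}{A - \frac{43}{6}} = \frac{6 + h}{- \frac{43}{6} + A}$)
$Q{\left(-11,M \right)} 492 = \frac{6 \left(6 + 2\right)}{-43 + 6 \left(-11\right)} 492 = 6 \frac{1}{-43 - 66} \cdot 8 \cdot 492 = 6 \frac{1}{-109} \cdot 8 \cdot 492 = 6 \left(- \frac{1}{109}\right) 8 \cdot 492 = \left(- \frac{48}{109}\right) 492 = - \frac{23616}{109}$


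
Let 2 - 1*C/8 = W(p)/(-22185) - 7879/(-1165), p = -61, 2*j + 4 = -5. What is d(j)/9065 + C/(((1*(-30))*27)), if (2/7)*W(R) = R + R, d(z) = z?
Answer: 354776462071/7590985765650 ≈ 0.046737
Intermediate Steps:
j = -9/2 (j = -2 + (½)*(-5) = -2 - 5/2 = -9/2 ≈ -4.5000)
W(R) = 7*R (W(R) = 7*(R + R)/2 = 7*(2*R)/2 = 7*R)
C = -197763232/5169105 (C = 16 - 8*((7*(-61))/(-22185) - 7879/(-1165)) = 16 - 8*(-427*(-1/22185) - 7879*(-1/1165)) = 16 - 8*(427/22185 + 7879/1165) = 16 - 8*35058614/5169105 = 16 - 280468912/5169105 = -197763232/5169105 ≈ -38.259)
d(j)/9065 + C/(((1*(-30))*27)) = -9/2/9065 - 197763232/(5169105*((1*(-30))*27)) = -9/2*1/9065 - 197763232/(5169105*((-30*27))) = -9/18130 - 197763232/5169105/(-810) = -9/18130 - 197763232/5169105*(-1/810) = -9/18130 + 98881616/2093487525 = 354776462071/7590985765650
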